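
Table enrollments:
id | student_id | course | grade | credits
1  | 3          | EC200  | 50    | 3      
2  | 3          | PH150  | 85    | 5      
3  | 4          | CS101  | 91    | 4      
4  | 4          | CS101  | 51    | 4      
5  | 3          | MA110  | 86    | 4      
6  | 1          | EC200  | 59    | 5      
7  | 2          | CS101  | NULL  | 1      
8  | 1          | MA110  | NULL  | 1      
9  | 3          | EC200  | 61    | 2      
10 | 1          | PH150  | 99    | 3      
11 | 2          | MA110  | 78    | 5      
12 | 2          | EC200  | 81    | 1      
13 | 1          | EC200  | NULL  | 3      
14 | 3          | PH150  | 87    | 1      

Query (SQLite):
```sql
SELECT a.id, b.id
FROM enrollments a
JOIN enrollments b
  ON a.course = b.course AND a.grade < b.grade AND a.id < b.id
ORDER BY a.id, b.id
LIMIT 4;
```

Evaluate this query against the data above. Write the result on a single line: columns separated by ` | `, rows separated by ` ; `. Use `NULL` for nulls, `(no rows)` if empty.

Pairs (a,b) with same course, a.grade < b.grade, a.id < b.id.
course groups: CS101:{3,4,7} EC200:{1,6,9,12,13} MA110:{5,8,11} PH150:{2,10,14}
Ordered by (a.id, b.id); first 4.

1 | 6 ; 1 | 9 ; 1 | 12 ; 2 | 10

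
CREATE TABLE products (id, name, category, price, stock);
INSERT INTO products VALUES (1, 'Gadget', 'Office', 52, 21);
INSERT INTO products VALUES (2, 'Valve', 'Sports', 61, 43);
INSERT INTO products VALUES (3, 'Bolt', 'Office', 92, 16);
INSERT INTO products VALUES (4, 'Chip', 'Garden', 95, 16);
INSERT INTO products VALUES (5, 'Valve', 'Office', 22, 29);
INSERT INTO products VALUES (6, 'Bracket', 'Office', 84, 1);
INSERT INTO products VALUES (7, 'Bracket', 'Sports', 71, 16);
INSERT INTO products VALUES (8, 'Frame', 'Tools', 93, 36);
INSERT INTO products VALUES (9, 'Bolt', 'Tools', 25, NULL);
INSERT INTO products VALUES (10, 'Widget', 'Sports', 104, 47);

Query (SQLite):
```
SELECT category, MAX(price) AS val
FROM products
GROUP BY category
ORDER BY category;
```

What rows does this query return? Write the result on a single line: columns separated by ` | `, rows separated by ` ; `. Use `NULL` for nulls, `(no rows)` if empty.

Partition products by category; compute MAX(price) within each group.
  Garden: ids {4} → MAX(price)=95
  Office: ids {1, 3, 5, 6} → MAX(price)=92
  Sports: ids {2, 7, 10} → MAX(price)=104
  Tools: ids {8, 9} → MAX(price)=93

Garden | 95 ; Office | 92 ; Sports | 104 ; Tools | 93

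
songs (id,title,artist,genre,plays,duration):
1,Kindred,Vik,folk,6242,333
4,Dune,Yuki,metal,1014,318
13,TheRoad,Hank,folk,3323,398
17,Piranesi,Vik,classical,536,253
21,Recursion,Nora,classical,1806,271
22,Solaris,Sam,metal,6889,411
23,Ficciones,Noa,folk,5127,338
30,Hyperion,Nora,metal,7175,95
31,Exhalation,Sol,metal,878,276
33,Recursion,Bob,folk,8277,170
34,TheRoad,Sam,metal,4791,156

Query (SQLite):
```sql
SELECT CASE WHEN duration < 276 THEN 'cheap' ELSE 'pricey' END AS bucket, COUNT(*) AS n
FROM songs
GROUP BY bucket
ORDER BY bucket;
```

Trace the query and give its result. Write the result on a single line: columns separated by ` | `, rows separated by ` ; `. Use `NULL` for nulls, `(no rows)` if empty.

cheap | 5 ; pricey | 6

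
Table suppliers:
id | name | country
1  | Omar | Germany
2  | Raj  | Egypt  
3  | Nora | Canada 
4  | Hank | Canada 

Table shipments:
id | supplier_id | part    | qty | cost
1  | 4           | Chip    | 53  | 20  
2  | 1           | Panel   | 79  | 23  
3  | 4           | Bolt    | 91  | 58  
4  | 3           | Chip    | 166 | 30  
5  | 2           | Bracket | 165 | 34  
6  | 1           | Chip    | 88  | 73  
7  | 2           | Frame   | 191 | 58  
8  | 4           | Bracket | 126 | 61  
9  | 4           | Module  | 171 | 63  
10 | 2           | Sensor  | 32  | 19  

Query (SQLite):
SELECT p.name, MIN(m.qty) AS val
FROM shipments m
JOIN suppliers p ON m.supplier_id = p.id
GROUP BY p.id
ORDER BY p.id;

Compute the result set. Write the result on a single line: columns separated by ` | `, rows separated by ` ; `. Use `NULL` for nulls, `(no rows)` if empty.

Omar | 79 ; Raj | 32 ; Nora | 166 ; Hank | 53

Join each shipments row to its suppliers via supplier_id.
Group joined rows by suppliers.id; compute MIN(m.qty) per group.
  1: ids {2, 6} → MIN(m.qty)=79
  2: ids {5, 7, 10} → MIN(m.qty)=32
  3: ids {4} → MIN(m.qty)=166
  4: ids {1, 3, 8, 9} → MIN(m.qty)=53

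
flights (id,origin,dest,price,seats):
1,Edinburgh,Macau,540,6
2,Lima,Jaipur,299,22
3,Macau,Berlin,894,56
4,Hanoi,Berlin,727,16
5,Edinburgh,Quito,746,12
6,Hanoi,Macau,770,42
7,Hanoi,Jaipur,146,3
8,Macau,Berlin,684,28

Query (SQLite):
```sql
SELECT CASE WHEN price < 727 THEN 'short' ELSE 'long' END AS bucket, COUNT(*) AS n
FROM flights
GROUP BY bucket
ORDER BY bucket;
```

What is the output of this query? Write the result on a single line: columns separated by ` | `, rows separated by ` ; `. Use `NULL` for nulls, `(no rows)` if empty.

long | 4 ; short | 4

Bucket rows by price < 727 → 'short' else 'long'; count each bucket.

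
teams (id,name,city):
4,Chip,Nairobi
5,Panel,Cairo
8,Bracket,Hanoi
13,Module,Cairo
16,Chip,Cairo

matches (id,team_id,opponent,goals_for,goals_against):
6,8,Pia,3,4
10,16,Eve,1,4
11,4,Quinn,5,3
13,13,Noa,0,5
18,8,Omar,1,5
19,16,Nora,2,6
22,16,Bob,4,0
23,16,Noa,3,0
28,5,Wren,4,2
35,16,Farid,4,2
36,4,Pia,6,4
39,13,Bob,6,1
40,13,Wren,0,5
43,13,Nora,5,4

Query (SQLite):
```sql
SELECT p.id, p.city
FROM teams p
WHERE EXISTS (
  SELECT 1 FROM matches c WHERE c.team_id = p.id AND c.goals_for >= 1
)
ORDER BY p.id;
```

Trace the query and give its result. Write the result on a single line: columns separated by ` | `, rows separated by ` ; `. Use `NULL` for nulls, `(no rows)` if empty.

4 | Nairobi ; 5 | Cairo ; 8 | Hanoi ; 13 | Cairo ; 16 | Cairo

For each teams row, check whether any matches with matching team_id has goals_for >= 1.
Keep rows where that is true.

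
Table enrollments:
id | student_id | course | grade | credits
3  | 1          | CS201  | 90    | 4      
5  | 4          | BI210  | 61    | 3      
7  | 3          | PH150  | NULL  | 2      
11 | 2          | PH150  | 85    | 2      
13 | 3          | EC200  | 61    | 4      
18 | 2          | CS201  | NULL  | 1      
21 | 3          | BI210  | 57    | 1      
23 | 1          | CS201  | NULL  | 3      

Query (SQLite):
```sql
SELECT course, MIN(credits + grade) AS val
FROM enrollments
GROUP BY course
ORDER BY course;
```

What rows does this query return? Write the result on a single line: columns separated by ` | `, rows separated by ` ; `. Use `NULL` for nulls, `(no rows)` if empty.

For each row compute credits + grade.
Group by course; take MIN of the expression per group.
  BI210: ids {5, 21} → MIN(credits + grade)=58
  CS201: ids {3, 18, 23} → MIN(credits + grade)=94
  EC200: ids {13} → MIN(credits + grade)=65
  PH150: ids {7, 11} → MIN(credits + grade)=87

BI210 | 58 ; CS201 | 94 ; EC200 | 65 ; PH150 | 87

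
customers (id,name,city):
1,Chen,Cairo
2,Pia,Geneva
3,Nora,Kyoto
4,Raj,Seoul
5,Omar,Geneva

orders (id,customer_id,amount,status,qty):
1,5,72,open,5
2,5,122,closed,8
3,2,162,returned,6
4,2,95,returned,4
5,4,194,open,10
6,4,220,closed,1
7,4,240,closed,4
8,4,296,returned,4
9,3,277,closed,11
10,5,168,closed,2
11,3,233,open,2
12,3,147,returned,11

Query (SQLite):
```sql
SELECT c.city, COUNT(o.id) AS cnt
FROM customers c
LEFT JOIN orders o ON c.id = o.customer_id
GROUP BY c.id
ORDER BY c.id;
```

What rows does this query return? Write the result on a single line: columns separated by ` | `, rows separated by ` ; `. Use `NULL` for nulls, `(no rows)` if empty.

LEFT JOIN keeps every customers row; unmatched ones get NULL for orders columns.
Group by customers.id and compute COUNT(o.id). COUNT(col) of an all-NULL group is 0.
  1: ids {—} → COUNT(o.id)=0
  2: ids {3, 4} → COUNT(o.id)=2
  3: ids {9, 11, 12} → COUNT(o.id)=3
  4: ids {5, 6, 7, 8} → COUNT(o.id)=4
  5: ids {1, 2, 10} → COUNT(o.id)=3

Cairo | 0 ; Geneva | 2 ; Kyoto | 3 ; Seoul | 4 ; Geneva | 3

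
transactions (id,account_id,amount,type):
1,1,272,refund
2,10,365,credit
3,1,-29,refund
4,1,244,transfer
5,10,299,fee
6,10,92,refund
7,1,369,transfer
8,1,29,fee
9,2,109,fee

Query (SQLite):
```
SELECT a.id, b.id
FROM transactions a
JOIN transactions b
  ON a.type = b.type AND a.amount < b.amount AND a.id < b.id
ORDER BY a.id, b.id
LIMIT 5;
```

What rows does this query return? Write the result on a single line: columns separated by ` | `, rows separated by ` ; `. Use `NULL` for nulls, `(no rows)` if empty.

Pairs (a,b) with same type, a.amount < b.amount, a.id < b.id.
type groups: credit:{2} fee:{5,8,9} refund:{1,3,6} transfer:{4,7}
Ordered by (a.id, b.id); first 5.

3 | 6 ; 4 | 7 ; 8 | 9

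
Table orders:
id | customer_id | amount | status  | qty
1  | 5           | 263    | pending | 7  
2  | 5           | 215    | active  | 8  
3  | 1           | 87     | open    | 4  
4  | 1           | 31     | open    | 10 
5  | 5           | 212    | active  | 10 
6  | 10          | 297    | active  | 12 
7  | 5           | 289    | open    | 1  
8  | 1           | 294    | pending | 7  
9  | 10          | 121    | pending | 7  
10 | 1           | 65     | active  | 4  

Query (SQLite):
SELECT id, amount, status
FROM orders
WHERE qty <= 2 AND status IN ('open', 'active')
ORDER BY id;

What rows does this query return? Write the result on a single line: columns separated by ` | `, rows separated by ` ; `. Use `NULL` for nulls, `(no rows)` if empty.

qty <= 2: ids {7}
status IN ('open', 'active'): ids {2, 3, 4, 5, 6, 7, 10}
Combine with AND.

7 | 289 | open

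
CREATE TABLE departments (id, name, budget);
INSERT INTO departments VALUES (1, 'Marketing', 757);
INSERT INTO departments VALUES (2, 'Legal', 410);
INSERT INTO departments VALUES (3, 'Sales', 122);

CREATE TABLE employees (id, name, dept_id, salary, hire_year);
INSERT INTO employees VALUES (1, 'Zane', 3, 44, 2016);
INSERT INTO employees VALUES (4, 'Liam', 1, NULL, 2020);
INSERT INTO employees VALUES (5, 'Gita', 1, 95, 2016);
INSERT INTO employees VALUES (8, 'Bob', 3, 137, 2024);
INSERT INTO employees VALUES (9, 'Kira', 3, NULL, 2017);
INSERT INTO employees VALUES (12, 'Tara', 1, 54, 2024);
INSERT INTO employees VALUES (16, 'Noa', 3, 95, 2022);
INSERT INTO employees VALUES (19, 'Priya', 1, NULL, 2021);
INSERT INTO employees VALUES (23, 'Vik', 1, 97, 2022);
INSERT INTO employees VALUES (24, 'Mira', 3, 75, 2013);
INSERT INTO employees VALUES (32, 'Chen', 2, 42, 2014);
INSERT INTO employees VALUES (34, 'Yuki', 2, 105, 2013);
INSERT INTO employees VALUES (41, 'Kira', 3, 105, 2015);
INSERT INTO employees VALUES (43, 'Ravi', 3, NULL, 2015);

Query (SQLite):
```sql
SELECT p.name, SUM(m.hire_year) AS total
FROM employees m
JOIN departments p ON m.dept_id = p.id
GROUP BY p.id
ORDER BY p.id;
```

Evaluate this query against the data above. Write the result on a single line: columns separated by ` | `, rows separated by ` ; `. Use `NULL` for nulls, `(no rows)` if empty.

Join each employees row to its departments via dept_id.
Group joined rows by departments.id; compute SUM(m.hire_year) per group.
  1: ids {4, 5, 12, 19, 23} → SUM(m.hire_year)=10103
  2: ids {32, 34} → SUM(m.hire_year)=4027
  3: ids {1, 8, 9, 16, 24, 41, 43} → SUM(m.hire_year)=14122

Marketing | 10103 ; Legal | 4027 ; Sales | 14122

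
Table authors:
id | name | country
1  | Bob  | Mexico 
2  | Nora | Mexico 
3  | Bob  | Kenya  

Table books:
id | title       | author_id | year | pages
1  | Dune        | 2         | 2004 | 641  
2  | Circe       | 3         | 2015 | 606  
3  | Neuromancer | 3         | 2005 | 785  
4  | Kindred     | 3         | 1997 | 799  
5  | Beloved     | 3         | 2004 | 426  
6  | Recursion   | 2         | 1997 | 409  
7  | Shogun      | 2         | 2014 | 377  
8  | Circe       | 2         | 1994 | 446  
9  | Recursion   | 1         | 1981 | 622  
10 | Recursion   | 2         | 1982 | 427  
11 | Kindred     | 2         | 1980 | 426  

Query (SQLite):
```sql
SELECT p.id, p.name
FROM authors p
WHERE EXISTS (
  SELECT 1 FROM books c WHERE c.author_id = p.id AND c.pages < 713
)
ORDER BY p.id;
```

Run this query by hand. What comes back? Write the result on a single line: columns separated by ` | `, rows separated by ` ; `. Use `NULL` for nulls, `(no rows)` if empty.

For each authors row, check whether any books with matching author_id has pages < 713.
Keep rows where that is true.

1 | Bob ; 2 | Nora ; 3 | Bob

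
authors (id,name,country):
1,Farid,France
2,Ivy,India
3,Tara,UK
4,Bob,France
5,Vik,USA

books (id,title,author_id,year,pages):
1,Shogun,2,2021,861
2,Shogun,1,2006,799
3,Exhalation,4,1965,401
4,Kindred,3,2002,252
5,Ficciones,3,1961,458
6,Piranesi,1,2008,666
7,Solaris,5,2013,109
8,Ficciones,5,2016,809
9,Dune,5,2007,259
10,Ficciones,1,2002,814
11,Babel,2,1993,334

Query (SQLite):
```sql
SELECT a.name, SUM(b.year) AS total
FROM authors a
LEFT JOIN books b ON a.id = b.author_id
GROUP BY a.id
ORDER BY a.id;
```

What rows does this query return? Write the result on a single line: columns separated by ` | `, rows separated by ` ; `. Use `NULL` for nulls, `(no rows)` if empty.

Farid | 6016 ; Ivy | 4014 ; Tara | 3963 ; Bob | 1965 ; Vik | 6036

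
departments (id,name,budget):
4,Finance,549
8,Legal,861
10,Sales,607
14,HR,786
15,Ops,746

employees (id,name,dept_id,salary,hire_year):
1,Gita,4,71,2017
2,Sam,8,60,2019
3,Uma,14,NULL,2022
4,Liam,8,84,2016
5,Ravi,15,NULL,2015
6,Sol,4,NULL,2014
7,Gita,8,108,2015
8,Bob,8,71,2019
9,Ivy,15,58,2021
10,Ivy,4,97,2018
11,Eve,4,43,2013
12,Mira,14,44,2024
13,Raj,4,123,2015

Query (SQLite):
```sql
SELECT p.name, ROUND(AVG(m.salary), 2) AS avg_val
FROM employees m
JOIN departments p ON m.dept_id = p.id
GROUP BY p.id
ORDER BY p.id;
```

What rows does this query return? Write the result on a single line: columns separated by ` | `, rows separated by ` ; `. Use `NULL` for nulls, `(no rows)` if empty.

Join each employees row to its departments via dept_id.
Group joined rows by departments.id; compute ROUND(AVG(m.salary), 2) per group.
  4: ids {1, 6, 10, 11, 13} → ROUND(AVG(m.salary), 2)=83.5
  8: ids {2, 4, 7, 8} → ROUND(AVG(m.salary), 2)=80.75
  14: ids {3, 12} → ROUND(AVG(m.salary), 2)=44
  15: ids {5, 9} → ROUND(AVG(m.salary), 2)=58

Finance | 83.5 ; Legal | 80.75 ; HR | 44 ; Ops | 58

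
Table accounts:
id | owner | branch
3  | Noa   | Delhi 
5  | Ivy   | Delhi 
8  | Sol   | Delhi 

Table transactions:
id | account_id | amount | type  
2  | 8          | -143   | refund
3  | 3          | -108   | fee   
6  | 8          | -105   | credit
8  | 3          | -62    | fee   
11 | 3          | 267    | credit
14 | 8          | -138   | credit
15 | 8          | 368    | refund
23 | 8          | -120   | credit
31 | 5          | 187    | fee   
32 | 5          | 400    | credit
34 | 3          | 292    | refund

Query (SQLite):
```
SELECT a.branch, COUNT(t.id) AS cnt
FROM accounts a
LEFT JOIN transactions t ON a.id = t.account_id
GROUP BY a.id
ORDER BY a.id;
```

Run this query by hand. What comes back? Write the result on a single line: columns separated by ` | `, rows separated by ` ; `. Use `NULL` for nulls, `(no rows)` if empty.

Delhi | 4 ; Delhi | 2 ; Delhi | 5

LEFT JOIN keeps every accounts row; unmatched ones get NULL for transactions columns.
Group by accounts.id and compute COUNT(t.id). COUNT(col) of an all-NULL group is 0.
  3: ids {3, 8, 11, 34} → COUNT(t.id)=4
  5: ids {31, 32} → COUNT(t.id)=2
  8: ids {2, 6, 14, 15, 23} → COUNT(t.id)=5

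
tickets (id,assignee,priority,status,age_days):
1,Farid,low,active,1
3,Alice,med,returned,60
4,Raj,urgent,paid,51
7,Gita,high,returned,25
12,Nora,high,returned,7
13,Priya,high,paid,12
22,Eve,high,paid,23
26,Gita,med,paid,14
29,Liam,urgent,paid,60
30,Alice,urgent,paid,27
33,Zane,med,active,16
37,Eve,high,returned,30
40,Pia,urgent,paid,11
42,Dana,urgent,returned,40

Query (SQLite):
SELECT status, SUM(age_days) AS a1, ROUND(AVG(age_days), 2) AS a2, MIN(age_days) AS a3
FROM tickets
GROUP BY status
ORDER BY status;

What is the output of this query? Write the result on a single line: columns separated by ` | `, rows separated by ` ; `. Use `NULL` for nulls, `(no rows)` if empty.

Group tickets by status.
Per group compute: SUM(age_days), ROUND(AVG(age_days), 2), MIN(age_days).
  active: ids {1, 33} → SUM(age_days)=17, ROUND(AVG(age_days), 2)=8.5, MIN(age_days)=1
  paid: ids {4, 13, 22, 26, 29, 30, 40} → SUM(age_days)=198, ROUND(AVG(age_days), 2)=28.29, MIN(age_days)=11
  returned: ids {3, 7, 12, 37, 42} → SUM(age_days)=162, ROUND(AVG(age_days), 2)=32.4, MIN(age_days)=7

active | 17 | 8.5 | 1 ; paid | 198 | 28.29 | 11 ; returned | 162 | 32.4 | 7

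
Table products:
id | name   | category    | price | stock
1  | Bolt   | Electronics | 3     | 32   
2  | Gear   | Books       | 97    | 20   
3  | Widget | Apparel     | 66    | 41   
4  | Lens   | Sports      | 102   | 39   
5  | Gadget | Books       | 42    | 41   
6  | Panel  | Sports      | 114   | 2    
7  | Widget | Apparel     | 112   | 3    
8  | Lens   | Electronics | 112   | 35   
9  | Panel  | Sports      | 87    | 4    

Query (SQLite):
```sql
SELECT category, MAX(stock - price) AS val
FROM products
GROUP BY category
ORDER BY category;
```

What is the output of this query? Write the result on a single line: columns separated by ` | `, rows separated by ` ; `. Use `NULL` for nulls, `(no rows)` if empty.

Apparel | -25 ; Books | -1 ; Electronics | 29 ; Sports | -63

For each row compute stock - price.
Group by category; take MAX of the expression per group.
  Apparel: ids {3, 7} → MAX(stock - price)=-25
  Books: ids {2, 5} → MAX(stock - price)=-1
  Electronics: ids {1, 8} → MAX(stock - price)=29
  Sports: ids {4, 6, 9} → MAX(stock - price)=-63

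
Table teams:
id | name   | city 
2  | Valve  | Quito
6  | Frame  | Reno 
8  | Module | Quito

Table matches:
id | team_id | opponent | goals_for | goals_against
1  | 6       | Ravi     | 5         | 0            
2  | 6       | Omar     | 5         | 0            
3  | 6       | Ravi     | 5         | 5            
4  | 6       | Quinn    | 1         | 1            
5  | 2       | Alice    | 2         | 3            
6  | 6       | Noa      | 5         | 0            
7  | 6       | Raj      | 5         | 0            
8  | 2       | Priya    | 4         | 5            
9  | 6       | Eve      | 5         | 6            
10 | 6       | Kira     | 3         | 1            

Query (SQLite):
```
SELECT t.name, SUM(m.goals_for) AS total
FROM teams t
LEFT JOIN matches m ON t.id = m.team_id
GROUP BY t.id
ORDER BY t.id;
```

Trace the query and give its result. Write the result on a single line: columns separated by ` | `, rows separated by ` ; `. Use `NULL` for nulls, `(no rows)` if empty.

LEFT JOIN keeps every teams row; unmatched ones get NULL for matches columns.
Group by teams.id and compute SUM(m.goals_for). SUM over an all-NULL group is NULL.
  2: ids {5, 8} → SUM(m.goals_for)=6
  6: ids {1, 2, 3, 4, 6, 7, 9, 10} → SUM(m.goals_for)=34
  8: ids {—} → SUM(m.goals_for)=NULL

Valve | 6 ; Frame | 34 ; Module | NULL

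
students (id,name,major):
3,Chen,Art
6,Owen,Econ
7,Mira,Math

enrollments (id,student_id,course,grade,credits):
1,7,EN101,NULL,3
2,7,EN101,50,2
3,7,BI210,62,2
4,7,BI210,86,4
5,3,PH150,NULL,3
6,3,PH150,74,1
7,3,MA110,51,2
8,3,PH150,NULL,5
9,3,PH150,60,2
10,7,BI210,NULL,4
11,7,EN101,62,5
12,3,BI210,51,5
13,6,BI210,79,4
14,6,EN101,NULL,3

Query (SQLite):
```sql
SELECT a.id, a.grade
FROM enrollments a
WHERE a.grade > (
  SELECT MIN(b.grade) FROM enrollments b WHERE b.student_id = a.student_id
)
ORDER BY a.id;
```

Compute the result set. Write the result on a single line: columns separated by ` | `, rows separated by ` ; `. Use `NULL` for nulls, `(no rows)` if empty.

3 | 62 ; 4 | 86 ; 6 | 74 ; 9 | 60 ; 11 | 62

For each enrollments row a, compute MIN(grade) over rows sharing a.student_id.
Keep row a if a.grade > that per-group MIN.
  student_id=3: MIN(grade) = 51
  student_id=6: MIN(grade) = 79
  student_id=7: MIN(grade) = 50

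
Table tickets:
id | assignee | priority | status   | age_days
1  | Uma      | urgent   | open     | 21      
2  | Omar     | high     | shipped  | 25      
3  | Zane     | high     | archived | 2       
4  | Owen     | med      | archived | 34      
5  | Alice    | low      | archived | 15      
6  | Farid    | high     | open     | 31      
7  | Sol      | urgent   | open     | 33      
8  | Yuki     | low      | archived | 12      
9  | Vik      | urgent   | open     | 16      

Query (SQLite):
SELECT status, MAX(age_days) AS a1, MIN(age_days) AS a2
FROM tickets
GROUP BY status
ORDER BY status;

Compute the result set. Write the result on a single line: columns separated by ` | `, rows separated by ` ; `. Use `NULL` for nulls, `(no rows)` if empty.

archived | 34 | 2 ; open | 33 | 16 ; shipped | 25 | 25

Group tickets by status.
Per group compute: MAX(age_days), MIN(age_days).
  archived: ids {3, 4, 5, 8} → MAX(age_days)=34, MIN(age_days)=2
  open: ids {1, 6, 7, 9} → MAX(age_days)=33, MIN(age_days)=16
  shipped: ids {2} → MAX(age_days)=25, MIN(age_days)=25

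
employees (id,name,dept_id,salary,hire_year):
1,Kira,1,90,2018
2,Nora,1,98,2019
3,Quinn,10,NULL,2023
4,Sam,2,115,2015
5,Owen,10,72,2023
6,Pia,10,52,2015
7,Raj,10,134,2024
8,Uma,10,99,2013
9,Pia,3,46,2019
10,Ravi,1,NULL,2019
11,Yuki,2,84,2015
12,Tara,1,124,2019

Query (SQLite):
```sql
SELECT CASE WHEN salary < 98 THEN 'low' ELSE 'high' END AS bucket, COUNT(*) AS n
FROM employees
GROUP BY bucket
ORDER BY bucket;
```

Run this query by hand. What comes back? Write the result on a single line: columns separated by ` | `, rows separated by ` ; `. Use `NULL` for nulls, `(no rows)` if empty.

Bucket rows by salary < 98 → 'low' else 'high'; count each bucket.
NULL < 98 is unknown, so NULL salary falls into ELSE → 'high'.

high | 7 ; low | 5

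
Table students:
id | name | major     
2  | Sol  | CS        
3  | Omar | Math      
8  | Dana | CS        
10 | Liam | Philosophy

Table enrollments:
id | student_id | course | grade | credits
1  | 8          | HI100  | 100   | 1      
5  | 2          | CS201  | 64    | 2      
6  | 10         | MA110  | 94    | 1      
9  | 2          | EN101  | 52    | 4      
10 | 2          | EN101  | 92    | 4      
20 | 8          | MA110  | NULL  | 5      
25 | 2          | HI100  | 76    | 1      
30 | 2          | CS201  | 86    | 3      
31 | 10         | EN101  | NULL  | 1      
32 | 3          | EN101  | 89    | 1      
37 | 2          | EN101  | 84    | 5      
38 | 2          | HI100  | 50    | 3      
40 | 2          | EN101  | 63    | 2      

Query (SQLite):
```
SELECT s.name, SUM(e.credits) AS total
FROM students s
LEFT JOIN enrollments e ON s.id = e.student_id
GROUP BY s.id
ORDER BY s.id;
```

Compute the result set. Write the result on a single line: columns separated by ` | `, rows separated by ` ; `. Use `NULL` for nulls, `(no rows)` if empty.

LEFT JOIN keeps every students row; unmatched ones get NULL for enrollments columns.
Group by students.id and compute SUM(e.credits). SUM over an all-NULL group is NULL.
  2: ids {5, 9, 10, 25, 30, 37, 38, 40} → SUM(e.credits)=24
  3: ids {32} → SUM(e.credits)=1
  8: ids {1, 20} → SUM(e.credits)=6
  10: ids {6, 31} → SUM(e.credits)=2

Sol | 24 ; Omar | 1 ; Dana | 6 ; Liam | 2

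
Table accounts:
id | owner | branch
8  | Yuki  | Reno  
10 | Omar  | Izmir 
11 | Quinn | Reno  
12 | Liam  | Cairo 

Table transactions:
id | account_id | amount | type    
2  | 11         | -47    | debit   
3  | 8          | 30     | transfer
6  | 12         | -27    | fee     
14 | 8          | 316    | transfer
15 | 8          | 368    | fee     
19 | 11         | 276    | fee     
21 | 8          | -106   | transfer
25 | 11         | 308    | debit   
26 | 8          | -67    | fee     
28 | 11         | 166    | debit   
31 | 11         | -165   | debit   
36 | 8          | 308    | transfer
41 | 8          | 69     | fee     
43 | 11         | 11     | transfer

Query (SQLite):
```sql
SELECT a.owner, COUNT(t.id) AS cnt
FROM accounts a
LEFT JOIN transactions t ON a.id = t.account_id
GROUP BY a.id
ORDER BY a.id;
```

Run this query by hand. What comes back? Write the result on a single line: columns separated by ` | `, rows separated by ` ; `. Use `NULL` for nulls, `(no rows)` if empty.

Yuki | 7 ; Omar | 0 ; Quinn | 6 ; Liam | 1

LEFT JOIN keeps every accounts row; unmatched ones get NULL for transactions columns.
Group by accounts.id and compute COUNT(t.id). COUNT(col) of an all-NULL group is 0.
  8: ids {3, 14, 15, 21, 26, 36, 41} → COUNT(t.id)=7
  10: ids {—} → COUNT(t.id)=0
  11: ids {2, 19, 25, 28, 31, 43} → COUNT(t.id)=6
  12: ids {6} → COUNT(t.id)=1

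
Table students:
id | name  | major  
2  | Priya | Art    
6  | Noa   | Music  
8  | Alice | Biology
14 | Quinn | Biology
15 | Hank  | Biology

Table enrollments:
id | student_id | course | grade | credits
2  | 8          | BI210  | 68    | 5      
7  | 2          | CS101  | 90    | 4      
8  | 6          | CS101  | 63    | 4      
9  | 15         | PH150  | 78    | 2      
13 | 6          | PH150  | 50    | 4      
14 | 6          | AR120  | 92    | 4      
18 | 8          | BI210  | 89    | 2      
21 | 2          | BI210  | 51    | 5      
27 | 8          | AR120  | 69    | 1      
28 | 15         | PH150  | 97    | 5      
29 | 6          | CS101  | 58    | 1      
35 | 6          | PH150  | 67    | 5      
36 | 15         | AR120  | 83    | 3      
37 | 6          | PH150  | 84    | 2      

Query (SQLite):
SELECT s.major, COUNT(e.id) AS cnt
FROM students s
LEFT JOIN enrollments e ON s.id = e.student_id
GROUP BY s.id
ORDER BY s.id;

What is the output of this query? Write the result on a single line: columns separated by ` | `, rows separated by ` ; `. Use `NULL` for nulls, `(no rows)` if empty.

Art | 2 ; Music | 6 ; Biology | 3 ; Biology | 0 ; Biology | 3

LEFT JOIN keeps every students row; unmatched ones get NULL for enrollments columns.
Group by students.id and compute COUNT(e.id). COUNT(col) of an all-NULL group is 0.
  2: ids {7, 21} → COUNT(e.id)=2
  6: ids {8, 13, 14, 29, 35, 37} → COUNT(e.id)=6
  8: ids {2, 18, 27} → COUNT(e.id)=3
  14: ids {—} → COUNT(e.id)=0
  15: ids {9, 28, 36} → COUNT(e.id)=3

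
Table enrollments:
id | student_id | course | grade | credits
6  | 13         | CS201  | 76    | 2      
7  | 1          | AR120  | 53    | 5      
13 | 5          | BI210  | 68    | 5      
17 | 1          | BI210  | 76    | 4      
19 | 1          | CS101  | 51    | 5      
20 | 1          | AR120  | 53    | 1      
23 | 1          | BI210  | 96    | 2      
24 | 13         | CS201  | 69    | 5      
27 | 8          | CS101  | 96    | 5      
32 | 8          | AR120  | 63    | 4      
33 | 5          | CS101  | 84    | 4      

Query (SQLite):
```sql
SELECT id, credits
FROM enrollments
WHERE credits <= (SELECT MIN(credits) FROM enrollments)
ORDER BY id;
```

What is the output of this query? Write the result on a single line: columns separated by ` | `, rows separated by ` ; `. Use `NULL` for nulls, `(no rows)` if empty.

Scalar subquery: MIN(credits) over all enrollments rows = 1.
Keep rows where credits <= that value.

20 | 1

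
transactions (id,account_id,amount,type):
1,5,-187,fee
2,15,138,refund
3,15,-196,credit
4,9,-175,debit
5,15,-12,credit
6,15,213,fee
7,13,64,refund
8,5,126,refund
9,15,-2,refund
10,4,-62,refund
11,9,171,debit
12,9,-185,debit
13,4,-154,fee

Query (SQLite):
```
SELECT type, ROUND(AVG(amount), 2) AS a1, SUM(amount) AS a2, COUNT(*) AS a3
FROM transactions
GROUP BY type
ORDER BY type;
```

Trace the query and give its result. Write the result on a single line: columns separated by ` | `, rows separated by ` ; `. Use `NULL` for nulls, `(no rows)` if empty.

credit | -104 | -208 | 2 ; debit | -63 | -189 | 3 ; fee | -42.67 | -128 | 3 ; refund | 52.8 | 264 | 5

Group transactions by type.
Per group compute: ROUND(AVG(amount), 2), SUM(amount), COUNT(*).
  credit: ids {3, 5} → ROUND(AVG(amount), 2)=-104, SUM(amount)=-208, COUNT(*)=2
  debit: ids {4, 11, 12} → ROUND(AVG(amount), 2)=-63, SUM(amount)=-189, COUNT(*)=3
  fee: ids {1, 6, 13} → ROUND(AVG(amount), 2)=-42.67, SUM(amount)=-128, COUNT(*)=3
  refund: ids {2, 7, 8, 9, 10} → ROUND(AVG(amount), 2)=52.8, SUM(amount)=264, COUNT(*)=5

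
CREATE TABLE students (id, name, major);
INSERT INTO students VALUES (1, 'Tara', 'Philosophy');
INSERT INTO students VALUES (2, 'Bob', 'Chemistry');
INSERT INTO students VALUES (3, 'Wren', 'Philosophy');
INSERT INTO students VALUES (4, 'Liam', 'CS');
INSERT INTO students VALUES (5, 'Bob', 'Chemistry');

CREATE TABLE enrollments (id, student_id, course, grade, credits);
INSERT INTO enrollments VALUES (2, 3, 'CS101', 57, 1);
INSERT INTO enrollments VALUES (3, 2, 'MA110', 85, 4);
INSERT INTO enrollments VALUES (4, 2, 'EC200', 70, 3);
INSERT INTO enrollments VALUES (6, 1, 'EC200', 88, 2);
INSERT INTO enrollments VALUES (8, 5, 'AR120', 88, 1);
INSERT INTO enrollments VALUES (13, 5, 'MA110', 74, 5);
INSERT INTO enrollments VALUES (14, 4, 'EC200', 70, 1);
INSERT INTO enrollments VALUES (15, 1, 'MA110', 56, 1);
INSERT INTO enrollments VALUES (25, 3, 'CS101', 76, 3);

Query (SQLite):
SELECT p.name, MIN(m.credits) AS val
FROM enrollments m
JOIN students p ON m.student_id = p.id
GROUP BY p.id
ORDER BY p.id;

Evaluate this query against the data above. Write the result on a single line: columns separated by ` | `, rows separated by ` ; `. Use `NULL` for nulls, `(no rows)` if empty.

Tara | 1 ; Bob | 3 ; Wren | 1 ; Liam | 1 ; Bob | 1

Join each enrollments row to its students via student_id.
Group joined rows by students.id; compute MIN(m.credits) per group.
  1: ids {6, 15} → MIN(m.credits)=1
  2: ids {3, 4} → MIN(m.credits)=3
  3: ids {2, 25} → MIN(m.credits)=1
  4: ids {14} → MIN(m.credits)=1
  5: ids {8, 13} → MIN(m.credits)=1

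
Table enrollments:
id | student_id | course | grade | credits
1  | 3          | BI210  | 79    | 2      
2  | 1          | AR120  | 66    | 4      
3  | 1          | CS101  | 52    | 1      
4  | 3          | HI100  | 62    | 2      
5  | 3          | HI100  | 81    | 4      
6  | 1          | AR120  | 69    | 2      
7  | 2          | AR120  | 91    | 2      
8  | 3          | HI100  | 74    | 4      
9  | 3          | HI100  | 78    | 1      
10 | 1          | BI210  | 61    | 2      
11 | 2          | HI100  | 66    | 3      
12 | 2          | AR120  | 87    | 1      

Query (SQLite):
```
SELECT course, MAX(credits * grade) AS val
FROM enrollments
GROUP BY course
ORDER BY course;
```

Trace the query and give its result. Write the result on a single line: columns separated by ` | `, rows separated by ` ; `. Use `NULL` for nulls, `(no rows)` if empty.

AR120 | 264 ; BI210 | 158 ; CS101 | 52 ; HI100 | 324

For each row compute credits * grade.
Group by course; take MAX of the expression per group.
  AR120: ids {2, 6, 7, 12} → MAX(credits * grade)=264
  BI210: ids {1, 10} → MAX(credits * grade)=158
  CS101: ids {3} → MAX(credits * grade)=52
  HI100: ids {4, 5, 8, 9, 11} → MAX(credits * grade)=324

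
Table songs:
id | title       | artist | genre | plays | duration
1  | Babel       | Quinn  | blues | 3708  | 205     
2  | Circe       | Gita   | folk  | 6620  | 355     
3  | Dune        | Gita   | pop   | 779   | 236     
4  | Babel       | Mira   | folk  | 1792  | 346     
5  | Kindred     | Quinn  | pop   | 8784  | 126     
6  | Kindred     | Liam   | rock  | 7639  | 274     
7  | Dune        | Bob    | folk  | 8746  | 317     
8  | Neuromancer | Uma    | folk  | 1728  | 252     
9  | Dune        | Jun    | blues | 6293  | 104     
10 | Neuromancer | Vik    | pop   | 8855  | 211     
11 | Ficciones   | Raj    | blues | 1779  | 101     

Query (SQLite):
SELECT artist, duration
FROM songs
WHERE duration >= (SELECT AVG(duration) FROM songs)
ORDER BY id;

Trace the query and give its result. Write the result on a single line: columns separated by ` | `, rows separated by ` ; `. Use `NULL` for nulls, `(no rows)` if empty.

Scalar subquery: AVG(duration) over all songs rows = 229.727273 (≈; comparison uses full precision).
Keep rows where duration >= that value.

Gita | 355 ; Gita | 236 ; Mira | 346 ; Liam | 274 ; Bob | 317 ; Uma | 252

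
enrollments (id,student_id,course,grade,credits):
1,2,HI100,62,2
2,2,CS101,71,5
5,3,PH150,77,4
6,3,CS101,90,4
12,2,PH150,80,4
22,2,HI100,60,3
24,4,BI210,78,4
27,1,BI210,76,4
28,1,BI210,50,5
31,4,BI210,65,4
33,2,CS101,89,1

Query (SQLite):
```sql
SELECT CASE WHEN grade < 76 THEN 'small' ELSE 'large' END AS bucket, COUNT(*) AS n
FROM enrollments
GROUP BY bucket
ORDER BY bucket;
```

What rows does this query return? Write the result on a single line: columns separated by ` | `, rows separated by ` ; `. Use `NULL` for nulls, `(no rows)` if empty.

Bucket rows by grade < 76 → 'small' else 'large'; count each bucket.

large | 6 ; small | 5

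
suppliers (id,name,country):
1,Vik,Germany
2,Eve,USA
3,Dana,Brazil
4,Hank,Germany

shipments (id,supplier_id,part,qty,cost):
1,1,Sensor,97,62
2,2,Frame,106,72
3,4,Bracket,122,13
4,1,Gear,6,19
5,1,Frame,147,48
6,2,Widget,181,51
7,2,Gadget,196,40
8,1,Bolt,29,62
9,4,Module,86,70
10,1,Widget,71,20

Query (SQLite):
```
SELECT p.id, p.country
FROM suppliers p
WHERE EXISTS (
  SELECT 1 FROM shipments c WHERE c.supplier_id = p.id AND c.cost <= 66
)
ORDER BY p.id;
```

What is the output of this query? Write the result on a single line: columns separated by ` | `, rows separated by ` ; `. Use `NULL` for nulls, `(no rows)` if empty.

1 | Germany ; 2 | USA ; 4 | Germany

For each suppliers row, check whether any shipments with matching supplier_id has cost <= 66.
Keep rows where that is true.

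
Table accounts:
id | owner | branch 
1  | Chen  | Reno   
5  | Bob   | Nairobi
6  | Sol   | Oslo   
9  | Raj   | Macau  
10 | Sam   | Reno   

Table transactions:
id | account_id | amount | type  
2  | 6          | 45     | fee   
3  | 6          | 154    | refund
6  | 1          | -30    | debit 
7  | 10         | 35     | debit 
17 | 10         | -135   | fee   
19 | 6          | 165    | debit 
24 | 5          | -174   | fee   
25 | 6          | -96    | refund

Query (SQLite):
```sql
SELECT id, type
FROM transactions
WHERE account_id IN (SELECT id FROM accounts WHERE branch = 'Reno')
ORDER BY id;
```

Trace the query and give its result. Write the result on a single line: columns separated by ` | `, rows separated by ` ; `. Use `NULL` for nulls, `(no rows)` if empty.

Inner query: accounts.id where branch = 'Reno'.
Outer: keep transactions rows whose account_id is in that set.
Inner query → {1, 10}

6 | debit ; 7 | debit ; 17 | fee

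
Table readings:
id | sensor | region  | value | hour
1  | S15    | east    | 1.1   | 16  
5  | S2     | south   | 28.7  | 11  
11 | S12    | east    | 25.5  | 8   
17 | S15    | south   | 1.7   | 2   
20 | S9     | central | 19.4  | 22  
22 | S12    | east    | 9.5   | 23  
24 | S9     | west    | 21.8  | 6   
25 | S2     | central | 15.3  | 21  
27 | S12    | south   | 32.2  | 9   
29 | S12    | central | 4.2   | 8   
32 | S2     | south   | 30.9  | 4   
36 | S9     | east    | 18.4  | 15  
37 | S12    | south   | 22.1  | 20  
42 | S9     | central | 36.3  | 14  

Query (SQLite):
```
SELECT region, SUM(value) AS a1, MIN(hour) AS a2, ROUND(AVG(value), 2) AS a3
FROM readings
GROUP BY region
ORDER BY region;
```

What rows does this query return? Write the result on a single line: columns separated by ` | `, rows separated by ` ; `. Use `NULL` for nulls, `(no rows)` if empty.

Group readings by region.
Per group compute: SUM(value), MIN(hour), ROUND(AVG(value), 2).
  central: ids {20, 25, 29, 42} → SUM(value)=75.2, MIN(hour)=8, ROUND(AVG(value), 2)=18.8
  east: ids {1, 11, 22, 36} → SUM(value)=54.5, MIN(hour)=8, ROUND(AVG(value), 2)=13.63
  south: ids {5, 17, 27, 32, 37} → SUM(value)=115.6, MIN(hour)=2, ROUND(AVG(value), 2)=23.12
  west: ids {24} → SUM(value)=21.8, MIN(hour)=6, ROUND(AVG(value), 2)=21.8

central | 75.2 | 8 | 18.8 ; east | 54.5 | 8 | 13.63 ; south | 115.6 | 2 | 23.12 ; west | 21.8 | 6 | 21.8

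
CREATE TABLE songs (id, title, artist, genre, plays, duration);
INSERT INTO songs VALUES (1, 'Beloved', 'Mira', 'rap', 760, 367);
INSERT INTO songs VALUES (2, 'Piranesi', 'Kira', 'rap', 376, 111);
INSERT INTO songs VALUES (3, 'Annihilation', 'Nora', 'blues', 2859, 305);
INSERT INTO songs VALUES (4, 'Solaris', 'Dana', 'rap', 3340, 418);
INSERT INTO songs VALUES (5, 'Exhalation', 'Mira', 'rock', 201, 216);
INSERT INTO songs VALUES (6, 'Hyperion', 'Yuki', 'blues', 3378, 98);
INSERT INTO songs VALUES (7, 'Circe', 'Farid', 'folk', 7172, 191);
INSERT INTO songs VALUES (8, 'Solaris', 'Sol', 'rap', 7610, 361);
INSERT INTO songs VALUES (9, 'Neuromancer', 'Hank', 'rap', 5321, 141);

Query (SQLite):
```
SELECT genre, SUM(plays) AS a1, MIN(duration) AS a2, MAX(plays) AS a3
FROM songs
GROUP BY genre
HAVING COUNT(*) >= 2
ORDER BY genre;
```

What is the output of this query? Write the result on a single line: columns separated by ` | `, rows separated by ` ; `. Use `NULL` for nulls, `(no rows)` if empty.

Group songs by genre.
Per group compute: SUM(plays), MIN(duration), MAX(plays).
HAVING: drop groups with fewer than 2 rows.
  blues: ids {3, 6} → SUM(plays)=6237, MIN(duration)=98, MAX(plays)=3378
  folk: ids {7} → SUM(plays)=7172, MIN(duration)=191, MAX(plays)=7172
  rap: ids {1, 2, 4, 8, 9} → SUM(plays)=17407, MIN(duration)=111, MAX(plays)=7610
  rock: ids {5} → SUM(plays)=201, MIN(duration)=216, MAX(plays)=201

blues | 6237 | 98 | 3378 ; rap | 17407 | 111 | 7610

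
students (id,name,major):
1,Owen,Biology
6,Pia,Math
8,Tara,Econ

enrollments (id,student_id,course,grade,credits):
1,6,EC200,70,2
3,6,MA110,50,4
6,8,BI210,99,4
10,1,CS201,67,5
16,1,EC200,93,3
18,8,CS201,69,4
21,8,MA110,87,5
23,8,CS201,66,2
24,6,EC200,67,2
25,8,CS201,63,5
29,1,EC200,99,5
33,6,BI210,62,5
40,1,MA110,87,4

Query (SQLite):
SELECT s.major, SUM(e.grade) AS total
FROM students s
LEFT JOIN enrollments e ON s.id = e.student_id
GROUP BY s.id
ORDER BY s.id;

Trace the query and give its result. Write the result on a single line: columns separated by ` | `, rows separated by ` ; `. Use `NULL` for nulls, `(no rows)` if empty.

LEFT JOIN keeps every students row; unmatched ones get NULL for enrollments columns.
Group by students.id and compute SUM(e.grade). SUM over an all-NULL group is NULL.
  1: ids {10, 16, 29, 40} → SUM(e.grade)=346
  6: ids {1, 3, 24, 33} → SUM(e.grade)=249
  8: ids {6, 18, 21, 23, 25} → SUM(e.grade)=384

Biology | 346 ; Math | 249 ; Econ | 384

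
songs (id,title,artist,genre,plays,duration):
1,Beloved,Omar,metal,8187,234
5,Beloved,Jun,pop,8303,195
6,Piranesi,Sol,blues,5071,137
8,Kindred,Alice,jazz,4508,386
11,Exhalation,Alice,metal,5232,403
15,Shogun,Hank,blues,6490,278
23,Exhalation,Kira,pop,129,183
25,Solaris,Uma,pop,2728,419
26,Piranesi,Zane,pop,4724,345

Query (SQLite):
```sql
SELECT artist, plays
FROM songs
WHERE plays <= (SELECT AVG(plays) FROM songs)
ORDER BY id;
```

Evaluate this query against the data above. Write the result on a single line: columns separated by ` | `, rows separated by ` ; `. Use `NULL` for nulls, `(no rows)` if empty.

Alice | 4508 ; Kira | 129 ; Uma | 2728 ; Zane | 4724

Scalar subquery: AVG(plays) over all songs rows = 5041.333333 (≈; comparison uses full precision).
Keep rows where plays <= that value.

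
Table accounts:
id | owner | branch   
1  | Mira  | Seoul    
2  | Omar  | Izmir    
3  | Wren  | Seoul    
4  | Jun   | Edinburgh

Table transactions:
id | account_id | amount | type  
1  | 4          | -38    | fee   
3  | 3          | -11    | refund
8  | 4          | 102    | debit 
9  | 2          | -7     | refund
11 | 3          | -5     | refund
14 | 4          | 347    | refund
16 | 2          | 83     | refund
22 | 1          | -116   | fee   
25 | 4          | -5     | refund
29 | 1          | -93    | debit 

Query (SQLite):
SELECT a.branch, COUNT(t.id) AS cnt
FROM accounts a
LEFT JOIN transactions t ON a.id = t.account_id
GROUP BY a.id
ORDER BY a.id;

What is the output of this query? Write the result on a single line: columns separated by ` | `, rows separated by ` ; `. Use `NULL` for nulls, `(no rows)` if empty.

Seoul | 2 ; Izmir | 2 ; Seoul | 2 ; Edinburgh | 4

LEFT JOIN keeps every accounts row; unmatched ones get NULL for transactions columns.
Group by accounts.id and compute COUNT(t.id). COUNT(col) of an all-NULL group is 0.
  1: ids {22, 29} → COUNT(t.id)=2
  2: ids {9, 16} → COUNT(t.id)=2
  3: ids {3, 11} → COUNT(t.id)=2
  4: ids {1, 8, 14, 25} → COUNT(t.id)=4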